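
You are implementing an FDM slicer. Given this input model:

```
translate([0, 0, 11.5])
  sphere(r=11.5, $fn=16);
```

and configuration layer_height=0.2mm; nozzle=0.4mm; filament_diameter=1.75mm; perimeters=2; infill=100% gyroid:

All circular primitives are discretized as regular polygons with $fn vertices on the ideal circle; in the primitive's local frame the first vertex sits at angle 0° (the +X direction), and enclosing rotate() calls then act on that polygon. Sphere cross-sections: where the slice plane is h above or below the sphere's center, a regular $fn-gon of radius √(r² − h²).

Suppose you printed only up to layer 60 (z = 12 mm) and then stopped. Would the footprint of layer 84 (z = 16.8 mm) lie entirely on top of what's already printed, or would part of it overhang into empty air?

Compare the two slices. At z = 12: the sphere: section is a regular 16-gon, circumradius = √(r²−h²) = √(11.5²−0.5²) = 11.489 (area = (16/2)·11.489²·sin(360°/16) = 404.11 mm²). At z = 16.8: the r=11.5 sphere contributes a regular 16-gon of circumradius √(11.5²−5.3²) = 10.206 (area = (16/2)·10.206²·sin(360°/16) = 318.88 mm²). Checking containment: the cross-section at z = 16.8 is a subset of the cross-section at z = 12.

entirely on top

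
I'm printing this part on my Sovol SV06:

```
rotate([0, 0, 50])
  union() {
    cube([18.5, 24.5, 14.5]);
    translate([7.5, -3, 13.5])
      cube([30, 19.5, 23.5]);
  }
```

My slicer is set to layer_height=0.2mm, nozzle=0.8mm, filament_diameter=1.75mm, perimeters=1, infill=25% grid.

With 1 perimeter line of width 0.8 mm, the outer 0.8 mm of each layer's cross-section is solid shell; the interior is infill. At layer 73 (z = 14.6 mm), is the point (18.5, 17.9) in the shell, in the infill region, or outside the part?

shell

At z = 14.6 mm: the cube is not intersected at this z (z outside [0, 14.5]); the cube at (7.5, -3) is present — its section is the full 30×19.5 rectangle; Combining (union): only the 30×19.5 cube at (7.5, -3) is present, so the union is just that shape — 1 connected region; (whole slice rotated 50° about Z — lengths, areas and connectivity unchanged). Overall, the cross-section is a single solid region. Undo the 50° rotation: the query point maps to (25.604, -2.666) in the un-rotated model frame. The nearest boundary edge runs (7.50, -3.00)→(37.50, -3.00); distance from the point to it = 0.33 mm. The point is inside the cross-section, 0.33 mm from the nearest boundary — within the 0.8 mm shell band (1 × 0.8).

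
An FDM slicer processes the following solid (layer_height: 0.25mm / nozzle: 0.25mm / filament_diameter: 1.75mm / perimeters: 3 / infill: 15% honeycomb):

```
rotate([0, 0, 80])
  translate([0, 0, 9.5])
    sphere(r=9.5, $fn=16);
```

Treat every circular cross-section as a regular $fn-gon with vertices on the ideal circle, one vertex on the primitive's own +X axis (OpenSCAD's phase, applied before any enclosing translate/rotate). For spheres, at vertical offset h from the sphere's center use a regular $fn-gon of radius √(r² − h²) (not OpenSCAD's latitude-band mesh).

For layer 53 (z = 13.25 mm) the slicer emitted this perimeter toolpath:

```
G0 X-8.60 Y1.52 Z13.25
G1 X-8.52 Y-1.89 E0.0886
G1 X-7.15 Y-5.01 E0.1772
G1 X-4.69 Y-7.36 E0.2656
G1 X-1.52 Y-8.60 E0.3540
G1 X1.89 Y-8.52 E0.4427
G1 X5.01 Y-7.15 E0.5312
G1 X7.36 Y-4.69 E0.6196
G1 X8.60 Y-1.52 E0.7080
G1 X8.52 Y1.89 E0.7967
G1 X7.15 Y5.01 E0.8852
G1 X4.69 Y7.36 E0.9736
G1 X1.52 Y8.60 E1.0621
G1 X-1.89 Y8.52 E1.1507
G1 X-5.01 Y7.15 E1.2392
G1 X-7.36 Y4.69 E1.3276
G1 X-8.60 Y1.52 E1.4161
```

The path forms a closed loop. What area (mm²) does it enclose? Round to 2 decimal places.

Apply the shoelace formula to the sequence of (X, Y) vertices; enclosed area = 233.30 mm².

233.30 mm²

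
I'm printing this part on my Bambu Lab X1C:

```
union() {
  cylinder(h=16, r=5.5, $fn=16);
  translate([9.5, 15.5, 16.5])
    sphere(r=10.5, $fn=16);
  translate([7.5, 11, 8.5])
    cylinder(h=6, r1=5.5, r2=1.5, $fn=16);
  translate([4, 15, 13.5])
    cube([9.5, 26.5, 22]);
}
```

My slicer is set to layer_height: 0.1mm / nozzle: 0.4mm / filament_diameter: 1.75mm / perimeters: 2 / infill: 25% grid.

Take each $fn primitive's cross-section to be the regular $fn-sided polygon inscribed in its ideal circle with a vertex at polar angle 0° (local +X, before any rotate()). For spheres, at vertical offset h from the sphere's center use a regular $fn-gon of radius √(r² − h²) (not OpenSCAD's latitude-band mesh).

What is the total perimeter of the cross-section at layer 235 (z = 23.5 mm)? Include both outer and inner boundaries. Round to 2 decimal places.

At z = 23.5 mm: the cylinder does not reach this height (z outside [0, 16]); the r=10.5 sphere at (9.5, 15.5) contributes a regular 16-gon of circumradius √(10.5²−7²) = 7.826 (perimeter = 2·16·7.826·sin(180°/16) = 48.86 mm); the cone at (7.5, 11) does not reach this height (z outside [8.5, 14.5]); the cube at (4, 15) (footprint 9.5×26.5) is included at this height (perimeter 72.00 mm); Merging all regions: the regions partially overlap (shared area 72.79 mm²), so the edge portions inside another operand are dropped and the merged outline is re-measured after clipping — boundary = 87.91 mm. Overall, the cross-section is a single solid region. Total boundary length (outer) = 87.91 mm.

87.91 mm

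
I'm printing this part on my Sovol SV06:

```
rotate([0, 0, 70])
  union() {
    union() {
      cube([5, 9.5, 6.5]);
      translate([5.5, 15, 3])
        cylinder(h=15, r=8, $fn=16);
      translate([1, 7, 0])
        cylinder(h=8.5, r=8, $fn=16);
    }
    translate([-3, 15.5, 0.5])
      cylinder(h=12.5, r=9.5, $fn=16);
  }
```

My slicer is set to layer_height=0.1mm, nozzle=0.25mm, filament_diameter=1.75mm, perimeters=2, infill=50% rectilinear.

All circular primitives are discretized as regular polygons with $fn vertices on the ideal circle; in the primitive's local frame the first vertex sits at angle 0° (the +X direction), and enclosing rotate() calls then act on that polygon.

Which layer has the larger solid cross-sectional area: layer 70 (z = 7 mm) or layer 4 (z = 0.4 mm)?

Layer 70 (z = 7): the cube is absent (z outside [0, 6.5]); the cylinder at (5.5, 15): section is a regular 16-gon, circumradius r=8 (area = (16/2)·8.000²·sin(360°/16) = 195.93 mm²); the r=8 cylinder at (1, 7) contributes a regular 16-gon of circumradius 8 (area = (16/2)·8.000²·sin(360°/16) = 195.93 mm²); Combining (union): the regions partially overlap — summed areas 391.87 mm² minus the doubly-counted overlap 59.58 mm² gives 332.28 mm² — area = 332.28 mm²; the cylinder at (-3, 15.5): section is a regular 16-gon, circumradius r=9.5 (area = (16/2)·9.500²·sin(360°/16) = 276.30 mm²); Taking the union: the regions partially overlap — summed areas 608.58 mm² minus the doubly-counted overlap 133.18 mm² gives 475.41 mm² — area = 475.41 mm²; (rotated 70° about Z; rotation is an isometry so areas/perimeters/island counts are preserved). So its area = 475.41 mm². Layer 4 (z = 0.4): the cube (footprint 5×9.5) is included at this height (area 47.50 mm²); the cylinder at (5.5, 15) is absent (z outside [3, 18]); the cylinder at (1, 7): section is a regular 16-gon, circumradius r=8 (area = (16/2)·8.000²·sin(360°/16) = 195.93 mm²); Combining (union): the regions partially overlap — summed areas 243.43 mm² minus the doubly-counted overlap 47.46 mm² gives 195.98 mm² — area = 195.98 mm²; the cylinder at (-3, 15.5) is not intersected at this z (z outside [0.5, 13]); Taking the union: only that combined region is present, so the union is just that shape — area = 195.98 mm²; (rotated 70° about Z; rotation is an isometry so areas/perimeters/island counts are preserved). So its area = 195.98 mm². Layer 70 is larger (475.41 vs 195.98 mm²).

layer 70 (z = 7 mm)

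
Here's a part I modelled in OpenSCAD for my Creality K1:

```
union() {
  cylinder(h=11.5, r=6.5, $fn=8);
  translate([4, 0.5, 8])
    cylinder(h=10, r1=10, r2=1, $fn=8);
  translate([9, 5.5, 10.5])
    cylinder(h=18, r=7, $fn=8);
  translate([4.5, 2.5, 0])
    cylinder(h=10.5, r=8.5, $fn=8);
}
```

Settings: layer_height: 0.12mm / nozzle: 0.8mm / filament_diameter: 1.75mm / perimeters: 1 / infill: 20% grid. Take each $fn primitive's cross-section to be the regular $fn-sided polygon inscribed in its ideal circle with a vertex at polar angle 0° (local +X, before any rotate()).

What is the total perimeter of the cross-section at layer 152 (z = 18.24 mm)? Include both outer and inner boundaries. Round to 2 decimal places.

At z = 18.24 mm: the cylinder is absent (z outside [0, 11.5]); the cone at (4, 0.5) does not reach this height (z outside [8, 18]); the r=7 cylinder at (9, 5.5) gives a regular 8-gon of circumradius 7 (constant along its height) (perimeter = 2·8·7.000·sin(180°/8) = 42.86 mm); the cylinder at (4.5, 2.5) is absent (z outside [0, 10.5]); Combining (union): only the r=7 cylinder at (9, 5.5) is present, so the union is just that shape — boundary = 42.86 mm. Overall, the cross-section is a single solid region. Total boundary length (outer) = 42.86 mm.

42.86 mm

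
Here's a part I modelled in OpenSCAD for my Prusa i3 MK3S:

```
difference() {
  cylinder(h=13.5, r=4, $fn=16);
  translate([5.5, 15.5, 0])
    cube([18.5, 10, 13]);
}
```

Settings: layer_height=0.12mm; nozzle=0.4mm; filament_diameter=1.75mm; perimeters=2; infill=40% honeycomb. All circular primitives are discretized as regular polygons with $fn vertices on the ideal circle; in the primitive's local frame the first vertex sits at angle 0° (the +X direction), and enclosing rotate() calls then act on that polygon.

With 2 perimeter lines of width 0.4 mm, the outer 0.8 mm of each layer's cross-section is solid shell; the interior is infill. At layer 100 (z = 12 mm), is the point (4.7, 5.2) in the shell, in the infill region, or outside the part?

At z = 12 mm: the r=4 cylinder gives a regular 16-gon of circumradius 4 (constant along its height); the cube at (5.5, 15.5) (footprint 18.5×10) is included at this height; Subtracting the remaining from the first: starting from the r=4 cylinder, the 18.5×10 cube at (5.5, 15.5) misses the remaining region (no effect) — 1 connected region. Overall, the cross-section is a single solid region. The nearest boundary edge runs (1.53, 3.70)→(2.83, 2.83); distance from the point to it = 3.02 mm. The point is not inside any of the regions above, so it lies outside the cross-section (3.02 mm from the nearest boundary).

outside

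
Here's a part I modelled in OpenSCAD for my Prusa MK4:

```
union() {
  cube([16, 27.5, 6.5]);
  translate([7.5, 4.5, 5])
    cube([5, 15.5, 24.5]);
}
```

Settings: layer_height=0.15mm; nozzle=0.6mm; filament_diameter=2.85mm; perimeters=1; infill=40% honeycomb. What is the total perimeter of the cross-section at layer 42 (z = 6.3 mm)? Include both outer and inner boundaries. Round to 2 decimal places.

87.00 mm

At z = 6.3 mm: the 16×27.5 cube contributes its full rectangle (perimeter 87.00 mm); the cube at (7.5, 4.5) (footprint 5×15.5) is included at this height (perimeter 41.00 mm); Combining (union): the 5×15.5 cube at (7.5, 4.5) lies entirely inside the 16×27.5 cube, so the union is just the 16×27.5 cube — boundary = 87.00 mm. Overall, the cross-section is a single solid region. Total boundary length (outer) = 87.00 mm.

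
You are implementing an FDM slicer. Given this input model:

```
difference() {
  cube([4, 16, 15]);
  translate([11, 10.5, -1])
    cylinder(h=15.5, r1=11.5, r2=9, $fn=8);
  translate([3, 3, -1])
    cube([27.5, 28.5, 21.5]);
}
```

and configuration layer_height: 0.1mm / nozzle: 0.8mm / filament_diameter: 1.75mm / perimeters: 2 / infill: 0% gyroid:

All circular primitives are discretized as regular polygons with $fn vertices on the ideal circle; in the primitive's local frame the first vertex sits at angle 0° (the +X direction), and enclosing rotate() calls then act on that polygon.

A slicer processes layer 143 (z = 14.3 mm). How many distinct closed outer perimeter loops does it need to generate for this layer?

At z = 14.3 mm: the 4×16 cube contributes its full rectangle; the cone at (11, 10.5) contributes a regular 8-gon of circumradius 9.032 (interpolated between r1=11.5 and r2=9 at t=0.987); the 27.5×28.5 cube at (3, 3) contributes its full rectangle; Subtracting the remaining from the first: starting from the 4×16 cube, the cone at (11, 10.5) partially overlaps it — only the 9.97 mm² overlap (of its 230.75 mm²) is removed, clipping the outline; the 27.5×28.5 cube at (3, 3) partially overlaps it — only the 5.60 mm² overlap (of its 783.75 mm²) is removed, clipping the outline — 1 connected region. The result has 1 disconnected region.

1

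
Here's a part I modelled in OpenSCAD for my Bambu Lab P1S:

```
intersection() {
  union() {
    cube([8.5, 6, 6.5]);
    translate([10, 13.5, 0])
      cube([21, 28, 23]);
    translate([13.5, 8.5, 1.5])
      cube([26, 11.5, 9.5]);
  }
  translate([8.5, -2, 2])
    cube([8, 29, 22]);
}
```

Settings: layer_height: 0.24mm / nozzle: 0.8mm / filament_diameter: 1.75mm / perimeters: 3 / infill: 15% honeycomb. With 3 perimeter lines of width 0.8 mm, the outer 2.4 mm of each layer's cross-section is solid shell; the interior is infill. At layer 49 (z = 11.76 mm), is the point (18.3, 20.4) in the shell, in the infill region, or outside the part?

At z = 11.76 mm: the cube does not reach this height (z outside [0, 6.5]); the cube at (10, 13.5) is present — its section is the full 21×28 rectangle; the cube at (13.5, 8.5) is not intersected at this z (z outside [1.5, 11]); Combining (union): only the 21×28 cube at (10, 13.5) is present, so the union is just that shape — 1 connected region; the cube at (8.5, -2) is present — its section is the full 8×29 rectangle; Keeping only the common overlap: the 8×29 cube at (8.5, -2) partially overlaps the result so far; clipping to the common part keeps 87.75 mm² — 1 connected region. Overall, the cross-section is a single solid region. The nearest boundary edge runs (16.50, 27.00)→(16.50, 13.50); distance from the point to it = 1.80 mm. The point is not inside any of the regions above, so it lies outside the cross-section (1.80 mm from the nearest boundary).

outside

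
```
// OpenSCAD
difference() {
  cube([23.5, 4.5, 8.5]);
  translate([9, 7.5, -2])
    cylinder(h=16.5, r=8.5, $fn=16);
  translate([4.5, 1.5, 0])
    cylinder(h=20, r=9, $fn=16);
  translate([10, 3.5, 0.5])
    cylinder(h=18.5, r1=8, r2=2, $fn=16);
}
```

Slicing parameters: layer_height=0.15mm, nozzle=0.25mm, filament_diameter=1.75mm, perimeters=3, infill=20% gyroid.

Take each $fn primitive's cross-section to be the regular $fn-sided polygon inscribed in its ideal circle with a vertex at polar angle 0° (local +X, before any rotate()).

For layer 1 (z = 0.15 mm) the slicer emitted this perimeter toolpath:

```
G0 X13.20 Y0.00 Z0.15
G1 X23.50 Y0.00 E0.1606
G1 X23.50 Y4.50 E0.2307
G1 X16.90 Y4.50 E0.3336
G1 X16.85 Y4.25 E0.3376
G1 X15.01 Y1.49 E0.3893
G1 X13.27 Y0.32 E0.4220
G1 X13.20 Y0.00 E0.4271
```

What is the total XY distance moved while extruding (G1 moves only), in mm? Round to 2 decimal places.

Sum the Euclidean lengths of each G1 segment: total = 27.40 mm.

27.40 mm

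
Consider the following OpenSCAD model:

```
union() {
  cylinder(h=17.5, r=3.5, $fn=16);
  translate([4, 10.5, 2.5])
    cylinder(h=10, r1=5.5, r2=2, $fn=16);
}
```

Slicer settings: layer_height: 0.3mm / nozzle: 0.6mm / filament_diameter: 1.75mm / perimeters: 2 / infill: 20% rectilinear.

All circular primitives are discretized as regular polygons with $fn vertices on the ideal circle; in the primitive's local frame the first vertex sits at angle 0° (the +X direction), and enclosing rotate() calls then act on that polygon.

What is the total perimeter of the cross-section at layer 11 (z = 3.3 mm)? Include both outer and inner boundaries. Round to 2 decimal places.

54.44 mm

At z = 3.3 mm: the r=3.5 cylinder contributes a regular 16-gon of circumradius 3.5 (perimeter = 2·16·3.500·sin(180°/16) = 21.85 mm); the cone at (4, 10.5) contributes a regular 16-gon of circumradius 5.220 (interpolated between r1=5.5 and r2=2 at t=0.080) (perimeter = 2·16·5.220·sin(180°/16) = 32.59 mm); Merging all regions: the 2 present regions are separate (no shared area or edge), so areas and boundary lengths simply add and each stays a separate island — boundary = 54.44 mm. Overall, the cross-section has 2 separate islands. Total boundary length (outer) = 54.44 mm.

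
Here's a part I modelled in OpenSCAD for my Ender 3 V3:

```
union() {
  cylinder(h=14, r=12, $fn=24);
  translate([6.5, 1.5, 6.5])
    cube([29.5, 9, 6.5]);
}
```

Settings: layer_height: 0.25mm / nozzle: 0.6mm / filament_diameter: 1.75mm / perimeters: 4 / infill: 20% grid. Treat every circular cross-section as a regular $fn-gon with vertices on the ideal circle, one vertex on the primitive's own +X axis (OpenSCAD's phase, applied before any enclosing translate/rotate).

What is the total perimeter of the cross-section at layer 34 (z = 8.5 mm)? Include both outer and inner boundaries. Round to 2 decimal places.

127.98 mm

At z = 8.5 mm: the r=12 cylinder gives a regular 24-gon of circumradius 12 (constant along its height) (perimeter = 2·24·12.000·sin(180°/24) = 75.18 mm); the 29.5×9 cube at (6.5, 1.5) contributes its full rectangle (perimeter 77.00 mm); Taking the union: the regions partially overlap (shared area 30.16 mm²), so the edge portions inside another operand are dropped and the merged outline is re-measured after clipping — boundary = 127.98 mm. Overall, the cross-section is a single solid region. Total boundary length (outer) = 127.98 mm.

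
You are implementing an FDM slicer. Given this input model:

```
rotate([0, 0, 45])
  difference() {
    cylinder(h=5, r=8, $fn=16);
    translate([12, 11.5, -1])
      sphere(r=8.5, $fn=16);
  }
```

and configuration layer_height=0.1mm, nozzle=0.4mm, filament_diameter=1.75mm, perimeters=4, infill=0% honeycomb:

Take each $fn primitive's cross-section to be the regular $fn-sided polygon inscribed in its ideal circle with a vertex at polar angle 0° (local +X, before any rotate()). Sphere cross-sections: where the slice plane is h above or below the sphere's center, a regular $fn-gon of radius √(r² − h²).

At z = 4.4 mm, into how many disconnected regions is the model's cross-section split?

At z = 4.4 mm: the cylinder: section is a regular 16-gon, circumradius r=8; the r=8.5 sphere at (12, 11.5) contributes a regular 16-gon of circumradius √(8.5²−5.4²) = 6.564; Taking the first minus the rest: starting from the r=8 cylinder, the r=8.5 sphere at (12, 11.5) misses the remaining region (no effect) — 1 connected region; (rotated 45° about Z; rotation is an isometry so areas/perimeters/island counts are preserved). The result has 1 disconnected region.

1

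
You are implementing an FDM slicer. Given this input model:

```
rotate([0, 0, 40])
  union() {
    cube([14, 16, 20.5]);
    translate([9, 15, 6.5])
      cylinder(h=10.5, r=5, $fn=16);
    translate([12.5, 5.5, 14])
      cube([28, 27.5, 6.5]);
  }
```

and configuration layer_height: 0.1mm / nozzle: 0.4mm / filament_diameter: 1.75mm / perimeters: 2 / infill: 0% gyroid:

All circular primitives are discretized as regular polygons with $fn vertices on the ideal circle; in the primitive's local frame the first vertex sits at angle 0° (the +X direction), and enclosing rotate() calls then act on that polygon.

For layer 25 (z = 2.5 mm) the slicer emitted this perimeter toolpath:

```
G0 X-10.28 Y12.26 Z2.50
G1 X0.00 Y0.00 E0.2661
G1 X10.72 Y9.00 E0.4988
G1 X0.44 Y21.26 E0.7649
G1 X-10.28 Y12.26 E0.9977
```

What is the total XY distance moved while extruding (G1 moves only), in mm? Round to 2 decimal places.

59.99 mm

Sum the Euclidean lengths of each G1 segment: total = 59.99 mm.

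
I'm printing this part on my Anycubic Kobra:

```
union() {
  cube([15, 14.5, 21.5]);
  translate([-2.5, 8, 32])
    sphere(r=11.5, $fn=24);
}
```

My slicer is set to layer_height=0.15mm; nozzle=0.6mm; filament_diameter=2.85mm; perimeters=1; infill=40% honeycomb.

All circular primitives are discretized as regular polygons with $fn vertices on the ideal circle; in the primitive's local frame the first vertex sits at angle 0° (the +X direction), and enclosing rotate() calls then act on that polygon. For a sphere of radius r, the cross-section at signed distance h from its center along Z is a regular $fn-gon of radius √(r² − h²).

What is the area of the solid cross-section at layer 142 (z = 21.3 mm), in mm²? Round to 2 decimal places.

264.71 mm²

At z = 21.3 mm: the cube (footprint 15×14.5) is included at this height (area 217.50 mm²); the r=11.5 sphere at (-2.5, 8) slices to a regular 24-gon of circumradius 4.214 (√(r²−h²) with h=10.7 from center) (area = (24/2)·4.214²·sin(360°/24) = 55.16 mm²); Taking the union: the regions partially overlap — summed areas 272.66 mm² minus the doubly-counted overlap 7.95 mm² gives 264.71 mm² — area = 264.71 mm². Overall, the cross-section is a single solid region. Net area = 264.71 mm².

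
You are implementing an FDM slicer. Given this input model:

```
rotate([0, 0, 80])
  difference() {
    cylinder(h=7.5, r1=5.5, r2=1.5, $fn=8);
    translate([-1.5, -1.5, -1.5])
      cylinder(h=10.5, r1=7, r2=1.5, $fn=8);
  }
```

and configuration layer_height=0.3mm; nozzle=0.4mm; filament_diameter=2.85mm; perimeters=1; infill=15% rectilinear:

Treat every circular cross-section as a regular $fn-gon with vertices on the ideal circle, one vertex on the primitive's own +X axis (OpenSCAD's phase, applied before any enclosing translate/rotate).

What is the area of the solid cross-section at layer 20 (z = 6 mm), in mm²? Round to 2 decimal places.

5.32 mm²

At z = 6 mm: the cone (r1=5.5→r2=1.5) has section circumradius 2.300 here — a regular 8-gon (area = (8/2)·2.300²·sin(360°/8) = 14.96 mm²); the cone at (-1.5, -1.5) contributes a regular 8-gon of circumradius 3.071 (interpolated between r1=7 and r2=1.5 at t=0.714) (area = (8/2)·3.071²·sin(360°/8) = 26.68 mm²); Subtracting the remaining from the first: starting from the cone (14.96 mm²), the cone at (-1.5, -1.5) partially overlaps it — only the 9.64 mm² overlap (of its 26.68 mm²) is removed, clipping the outline — area = 5.32 mm²; (rotated 80° about Z; rotation is an isometry so areas/perimeters/island counts are preserved). Overall, the cross-section is a single solid region. Net area = 5.32 mm².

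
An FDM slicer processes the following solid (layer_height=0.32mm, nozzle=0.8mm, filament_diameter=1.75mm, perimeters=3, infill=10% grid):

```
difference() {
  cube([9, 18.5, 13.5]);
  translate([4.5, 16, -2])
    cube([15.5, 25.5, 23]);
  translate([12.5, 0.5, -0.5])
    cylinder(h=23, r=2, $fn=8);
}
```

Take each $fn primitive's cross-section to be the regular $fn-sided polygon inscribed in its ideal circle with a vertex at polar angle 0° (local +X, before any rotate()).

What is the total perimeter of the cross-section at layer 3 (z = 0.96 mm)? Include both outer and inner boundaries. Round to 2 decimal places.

At z = 0.96 mm: the cube is present — its section is the full 9×18.5 rectangle (perimeter 55.00 mm); the cube at (4.5, 16) (footprint 15.5×25.5) is included at this height (perimeter 82.00 mm); the r=2 cylinder at (12.5, 0.5) gives a regular 8-gon of circumradius 2 (constant along its height) (perimeter = 2·8·2.000·sin(180°/8) = 12.25 mm); Taking the first minus the rest: starting from the 9×18.5 cube, the 15.5×25.5 cube at (4.5, 16) partially overlaps it — only the 11.25 mm² overlap (of its 395.25 mm²) is removed, clipping the outline; the r=2 cylinder at (12.5, 0.5) misses the remaining region (no effect) — boundary = 55.00 mm. Overall, the cross-section is a single solid region. Total boundary length (outer) = 55.00 mm.

55.00 mm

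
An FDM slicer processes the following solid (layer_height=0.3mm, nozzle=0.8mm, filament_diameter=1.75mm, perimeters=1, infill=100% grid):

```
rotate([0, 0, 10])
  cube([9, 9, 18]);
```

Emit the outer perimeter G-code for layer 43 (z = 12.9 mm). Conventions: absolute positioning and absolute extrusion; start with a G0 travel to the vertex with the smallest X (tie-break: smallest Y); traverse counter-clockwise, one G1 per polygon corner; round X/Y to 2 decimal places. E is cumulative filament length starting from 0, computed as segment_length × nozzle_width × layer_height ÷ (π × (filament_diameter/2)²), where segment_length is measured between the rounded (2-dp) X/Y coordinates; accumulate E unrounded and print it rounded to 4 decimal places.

At z = 12.9 mm: the cube is present — its section is the full 9×9 rectangle; (rotated 10° about Z; rotation is an isometry so areas/perimeters/island counts are preserved). The outline is a single polygon with 4 vertices. Extrusion per mm of travel: 0.8 × 0.3 / (π × 0.875²) = 0.099780. Accumulating E over each segment gives final E = 3.5918.

G0 X-1.56 Y8.86 Z12.90
G1 X0.00 Y0.00 E0.8977
G1 X8.86 Y1.56 E1.7953
G1 X7.30 Y10.43 E2.6939
G1 X-1.56 Y8.86 E3.5918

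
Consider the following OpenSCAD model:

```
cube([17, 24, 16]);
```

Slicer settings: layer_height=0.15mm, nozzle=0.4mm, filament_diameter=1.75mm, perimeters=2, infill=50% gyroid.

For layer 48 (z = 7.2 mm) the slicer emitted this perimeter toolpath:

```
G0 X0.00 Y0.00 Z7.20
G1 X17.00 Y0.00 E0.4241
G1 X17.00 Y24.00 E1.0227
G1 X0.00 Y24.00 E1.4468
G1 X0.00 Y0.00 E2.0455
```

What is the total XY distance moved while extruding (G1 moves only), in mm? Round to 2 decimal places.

82.00 mm

Sum the Euclidean lengths of each G1 segment: total = 82.00 mm.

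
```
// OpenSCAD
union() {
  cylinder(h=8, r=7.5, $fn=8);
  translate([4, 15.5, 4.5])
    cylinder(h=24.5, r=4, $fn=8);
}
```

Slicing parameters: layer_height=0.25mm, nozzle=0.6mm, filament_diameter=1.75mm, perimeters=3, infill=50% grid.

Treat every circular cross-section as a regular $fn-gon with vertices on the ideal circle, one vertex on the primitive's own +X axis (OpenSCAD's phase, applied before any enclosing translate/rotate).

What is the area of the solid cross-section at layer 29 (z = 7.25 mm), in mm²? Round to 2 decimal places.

204.35 mm²

At z = 7.25 mm: the r=7.5 cylinder gives a regular 8-gon of circumradius 7.5 (constant along its height) (area = (8/2)·7.500²·sin(360°/8) = 159.10 mm²); the r=4 cylinder at (4, 15.5) gives a regular 8-gon of circumradius 4 (constant along its height) (area = (8/2)·4.000²·sin(360°/8) = 45.25 mm²); Taking the union: the 2 present regions are separate (no shared area or edge), so areas and boundary lengths simply add and each stays a separate island — area = 204.35 mm². Overall, the cross-section has 2 separate islands. Net area = 204.35 mm².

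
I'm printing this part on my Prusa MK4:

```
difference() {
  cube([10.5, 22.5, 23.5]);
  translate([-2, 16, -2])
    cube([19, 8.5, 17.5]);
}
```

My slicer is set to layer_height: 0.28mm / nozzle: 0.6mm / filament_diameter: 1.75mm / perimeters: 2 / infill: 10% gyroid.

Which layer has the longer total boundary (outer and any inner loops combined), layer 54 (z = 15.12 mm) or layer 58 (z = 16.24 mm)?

layer 58 (z = 16.24 mm)

Layer 54 (z = 15.12): the cube (footprint 10.5×22.5) is included at this height (perimeter 66.00 mm); the cube at (-2, 16) is present — its section is the full 19×8.5 rectangle (perimeter 55.00 mm); After the difference (first − rest): starting from the 10.5×22.5 cube, the 19×8.5 cube at (-2, 16) partially overlaps it — only the 68.25 mm² overlap (of its 161.50 mm²) is removed, clipping the outline — boundary = 53.00 mm. So its perimeter = 53.00 mm. Layer 58 (z = 16.24): the cube (footprint 10.5×22.5) is included at this height (perimeter 66.00 mm); the cube at (-2, 16) is not intersected at this z (z outside [-2, 15.5]); Taking the first minus the rest: none of the subtracted shapes is present at this height, so the 10.5×22.5 cube is unchanged — boundary = 66.00 mm. So its perimeter = 66.00 mm. Layer 58 is larger (66.00 vs 53.00 mm).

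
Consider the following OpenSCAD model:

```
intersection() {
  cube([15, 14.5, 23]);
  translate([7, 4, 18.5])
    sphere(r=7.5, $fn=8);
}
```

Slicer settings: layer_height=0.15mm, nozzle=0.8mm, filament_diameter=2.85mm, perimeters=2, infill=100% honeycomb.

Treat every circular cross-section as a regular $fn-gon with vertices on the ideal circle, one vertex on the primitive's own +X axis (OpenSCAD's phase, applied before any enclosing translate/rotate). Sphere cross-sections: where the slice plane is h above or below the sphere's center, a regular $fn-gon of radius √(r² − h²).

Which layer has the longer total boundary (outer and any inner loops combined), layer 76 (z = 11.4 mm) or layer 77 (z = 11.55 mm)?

Layer 76 (z = 11.4): the cube (footprint 15×14.5) is included at this height (perimeter 59.00 mm); the r=7.5 sphere at (7, 4) contributes a regular 8-gon of circumradius √(7.5²−7.1²) = 2.417 (perimeter = 2·8·2.417·sin(180°/8) = 14.80 mm); Taking the intersection: the r=7.5 sphere at (7, 4) lies inside the 15×14.5 cube, so the common part is the r=7.5 sphere at (7, 4) itself — boundary = 14.80 mm. So its perimeter = 14.80 mm. Layer 77 (z = 11.55): the 15×14.5 cube contributes its full rectangle (perimeter 59.00 mm); the sphere at (7, 4): section is a regular 8-gon, circumradius = √(r²−h²) = √(7.5²−6.95²) = 2.819 (perimeter = 2·8·2.819·sin(180°/8) = 17.26 mm); Keeping only the common overlap: the r=7.5 sphere at (7, 4) lies inside the 15×14.5 cube, so the common part is the r=7.5 sphere at (7, 4) itself — boundary = 17.26 mm. So its perimeter = 17.26 mm. Layer 77 is larger (17.26 vs 14.80 mm).

layer 77 (z = 11.55 mm)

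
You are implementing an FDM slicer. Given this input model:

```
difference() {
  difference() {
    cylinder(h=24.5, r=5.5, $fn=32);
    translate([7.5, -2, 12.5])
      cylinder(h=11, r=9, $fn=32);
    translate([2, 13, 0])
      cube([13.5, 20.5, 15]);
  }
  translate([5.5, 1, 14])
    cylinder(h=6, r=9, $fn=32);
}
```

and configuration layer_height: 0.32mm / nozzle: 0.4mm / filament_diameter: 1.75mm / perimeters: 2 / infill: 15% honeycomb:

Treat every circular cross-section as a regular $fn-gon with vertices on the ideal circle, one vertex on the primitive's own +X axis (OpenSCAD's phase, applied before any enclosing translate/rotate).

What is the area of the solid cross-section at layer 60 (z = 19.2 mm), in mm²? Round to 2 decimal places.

16.91 mm²

At z = 19.2 mm: the r=5.5 cylinder gives a regular 32-gon of circumradius 5.5 (constant along its height) (area = (32/2)·5.500²·sin(360°/32) = 94.42 mm²); the r=9 cylinder at (7.5, -2) contributes a regular 32-gon of circumradius 9 (area = (32/2)·9.000²·sin(360°/32) = 252.84 mm²); the cube at (2, 13) is absent (z outside [0, 15]); After the difference (first − rest): starting from the r=5.5 cylinder (94.42 mm²), the r=9 cylinder at (7.5, -2) partially overlaps it — only the 53.96 mm² overlap (of its 252.84 mm²) is removed, clipping the outline — area = 40.47 mm²; the cylinder at (5.5, 1): section is a regular 32-gon, circumradius r=9 (area = (32/2)·9.000²·sin(360°/32) = 252.84 mm²); After the difference (first − rest): starting from the result so far (40.47 mm²), the r=9 cylinder at (5.5, 1) partially overlaps it — only the 23.55 mm² overlap (of its 252.84 mm²) is removed, clipping the outline — area = 16.91 mm². Overall, the cross-section is a single solid region. Net area = 16.91 mm².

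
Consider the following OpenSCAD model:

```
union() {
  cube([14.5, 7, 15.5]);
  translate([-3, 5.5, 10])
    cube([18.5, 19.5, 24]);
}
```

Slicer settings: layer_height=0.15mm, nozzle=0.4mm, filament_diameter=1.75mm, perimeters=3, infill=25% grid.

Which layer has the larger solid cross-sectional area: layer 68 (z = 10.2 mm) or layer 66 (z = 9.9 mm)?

Layer 68 (z = 10.2): the 14.5×7 cube contributes its full rectangle (area 101.50 mm²); the cube at (-3, 5.5) (footprint 18.5×19.5) is included at this height (area 360.75 mm²); Merging all regions: the regions partially overlap — summed areas 462.25 mm² minus the doubly-counted overlap 21.75 mm² gives 440.50 mm² — area = 440.50 mm². So its area = 440.50 mm². Layer 66 (z = 9.9): the 14.5×7 cube contributes its full rectangle (area 101.50 mm²); the cube at (-3, 5.5) does not reach this height (z outside [10, 34]); Combining (union): only the 14.5×7 cube is present, so the union is just that shape — area = 101.50 mm². So its area = 101.50 mm². Layer 68 is larger (440.50 vs 101.50 mm²).

layer 68 (z = 10.2 mm)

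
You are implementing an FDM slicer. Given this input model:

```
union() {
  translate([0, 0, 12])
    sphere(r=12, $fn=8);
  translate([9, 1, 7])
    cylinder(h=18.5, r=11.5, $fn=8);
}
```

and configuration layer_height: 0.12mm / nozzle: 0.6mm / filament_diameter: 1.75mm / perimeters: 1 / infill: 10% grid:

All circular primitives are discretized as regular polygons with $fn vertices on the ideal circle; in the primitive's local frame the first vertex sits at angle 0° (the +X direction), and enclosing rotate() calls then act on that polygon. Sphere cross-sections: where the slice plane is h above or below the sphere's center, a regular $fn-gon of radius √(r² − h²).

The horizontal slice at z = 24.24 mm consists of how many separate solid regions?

1

At z = 24.24 mm: the sphere is not intersected at this z (|z−center|=12.240 > r=12); the cylinder at (9, 1): section is a regular 8-gon, circumradius r=11.5; Taking the union: only the r=11.5 cylinder at (9, 1) is present, so the union is just that shape — 1 connected region. The result has 1 disconnected region.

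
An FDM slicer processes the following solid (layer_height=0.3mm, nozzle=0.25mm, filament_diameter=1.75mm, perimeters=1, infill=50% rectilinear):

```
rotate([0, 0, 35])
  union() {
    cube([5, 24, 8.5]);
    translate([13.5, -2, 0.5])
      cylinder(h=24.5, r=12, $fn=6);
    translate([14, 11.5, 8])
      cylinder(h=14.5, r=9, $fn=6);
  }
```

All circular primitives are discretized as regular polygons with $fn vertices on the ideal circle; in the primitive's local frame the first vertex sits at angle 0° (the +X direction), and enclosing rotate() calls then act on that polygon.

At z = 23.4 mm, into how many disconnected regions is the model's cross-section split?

1

At z = 23.4 mm: the cube is absent (z outside [0, 8.5]); the r=12 cylinder at (13.5, -2) gives a regular 6-gon of circumradius 12 (constant along its height); the cylinder at (14, 11.5) does not reach this height (z outside [8, 22.5]); Combining (union): only the r=12 cylinder at (13.5, -2) is present, so the union is just that shape — 1 connected region; (whole slice rotated 35° about Z — lengths, areas and connectivity unchanged). The result has 1 disconnected region.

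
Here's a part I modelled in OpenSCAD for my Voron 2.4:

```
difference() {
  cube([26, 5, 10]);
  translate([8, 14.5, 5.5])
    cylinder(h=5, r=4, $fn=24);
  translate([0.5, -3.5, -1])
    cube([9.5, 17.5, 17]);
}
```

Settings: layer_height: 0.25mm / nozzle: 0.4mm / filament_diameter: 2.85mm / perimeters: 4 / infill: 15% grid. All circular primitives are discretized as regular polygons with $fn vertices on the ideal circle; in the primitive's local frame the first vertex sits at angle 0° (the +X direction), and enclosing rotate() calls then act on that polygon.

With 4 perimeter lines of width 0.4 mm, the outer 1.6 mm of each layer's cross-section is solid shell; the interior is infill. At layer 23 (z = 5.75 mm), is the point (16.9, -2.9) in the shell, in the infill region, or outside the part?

At z = 5.75 mm: the 26×5 cube contributes its full rectangle; the r=4 cylinder at (8, 14.5) gives a regular 24-gon of circumradius 4 (constant along its height); the 9.5×17.5 cube at (0.5, -3.5) contributes its full rectangle; Taking the first minus the rest: starting from the 26×5 cube, the r=4 cylinder at (8, 14.5) misses the remaining region (no effect); the 9.5×17.5 cube at (0.5, -3.5) partially overlaps it — only the 47.50 mm² overlap (of its 166.25 mm²) is removed, clipping the outline — 2 connected regions. Overall, the cross-section has 2 separate islands. The nearest boundary edge runs (26.00, 0.00)→(10.00, 0.00); distance from the point to it = 2.90 mm. The point is not inside any of the regions above, so it lies outside the cross-section (2.90 mm from the nearest boundary).

outside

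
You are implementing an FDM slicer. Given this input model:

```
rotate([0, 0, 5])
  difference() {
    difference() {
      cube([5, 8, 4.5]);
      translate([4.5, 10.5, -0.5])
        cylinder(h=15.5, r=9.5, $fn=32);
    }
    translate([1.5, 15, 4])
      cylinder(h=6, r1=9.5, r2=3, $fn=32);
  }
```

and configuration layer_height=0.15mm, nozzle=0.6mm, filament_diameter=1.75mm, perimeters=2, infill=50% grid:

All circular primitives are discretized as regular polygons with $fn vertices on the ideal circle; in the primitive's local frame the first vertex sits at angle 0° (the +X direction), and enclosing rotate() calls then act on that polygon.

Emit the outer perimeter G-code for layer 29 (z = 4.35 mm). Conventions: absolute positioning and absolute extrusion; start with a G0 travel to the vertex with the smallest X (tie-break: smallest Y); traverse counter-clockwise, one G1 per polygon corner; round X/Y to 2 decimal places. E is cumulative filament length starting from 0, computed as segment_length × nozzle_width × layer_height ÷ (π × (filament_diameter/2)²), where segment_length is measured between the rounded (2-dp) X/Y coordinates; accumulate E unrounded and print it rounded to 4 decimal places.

G0 X-0.19 Y2.18 Z4.35
G1 X0.00 Y0.00 E0.0819
G1 X4.98 Y0.44 E0.2689
G1 X4.89 Y1.48 E0.3080
G1 X4.40 Y1.39 E0.3266
G1 X2.53 Y1.41 E0.3966
G1 X0.71 Y1.79 E0.4662
G1 X-0.19 Y2.18 E0.5029

At z = 4.35 mm: the cube is present — its section is the full 5×8 rectangle; the r=9.5 cylinder at (4.5, 10.5) gives a regular 32-gon of circumradius 9.5 (constant along its height); Subtracting the remaining from the first: starting from the 5×8 cube, the r=9.5 cylinder at (4.5, 10.5) partially overlaps it — only the 33.19 mm² overlap (of its 281.71 mm²) is removed, clipping the outline — 1 connected region; the cone at (1.5, 15) (r1=9.5→r2=3) has section circumradius 9.121 here — a regular 32-gon; Subtracting the remaining from the first: starting from the result so far, the cone at (1.5, 15) misses the remaining region (no effect) — 1 connected region; (whole slice rotated 5° about Z — lengths, areas and connectivity unchanged). The outline is a single polygon with 7 vertices. Extrusion per mm of travel: 0.6 × 0.15 / (π × 0.875²) = 0.037418. Accumulating E over each segment gives final E = 0.5029.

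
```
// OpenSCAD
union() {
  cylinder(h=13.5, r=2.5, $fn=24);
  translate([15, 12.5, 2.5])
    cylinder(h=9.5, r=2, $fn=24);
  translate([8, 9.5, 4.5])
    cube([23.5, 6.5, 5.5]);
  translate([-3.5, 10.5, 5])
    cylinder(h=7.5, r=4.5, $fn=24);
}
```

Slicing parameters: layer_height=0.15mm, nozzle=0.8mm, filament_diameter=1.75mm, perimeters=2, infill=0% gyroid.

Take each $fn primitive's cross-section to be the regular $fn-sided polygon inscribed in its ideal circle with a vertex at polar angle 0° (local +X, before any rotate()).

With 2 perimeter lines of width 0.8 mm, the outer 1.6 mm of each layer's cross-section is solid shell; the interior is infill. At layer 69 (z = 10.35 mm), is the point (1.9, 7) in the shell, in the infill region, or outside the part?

outside

At z = 10.35 mm: the cylinder: section is a regular 24-gon, circumradius r=2.5; the cylinder at (15, 12.5): section is a regular 24-gon, circumradius r=2; the cube at (8, 9.5) does not reach this height (z outside [4.5, 10]); the r=4.5 cylinder at (-3.5, 10.5) contributes a regular 24-gon of circumradius 4.5; Combining (union): the 3 present regions are separate (no shared area or edge), so areas and boundary lengths simply add and each stays a separate island — 3 connected regions. Overall, the cross-section has 3 separate islands. The nearest boundary edge runs (0.40, 8.25)→(-0.32, 7.32); distance from the point to it = 1.95 mm. The point is not inside any of the regions above, so it lies outside the cross-section (1.95 mm from the nearest boundary).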